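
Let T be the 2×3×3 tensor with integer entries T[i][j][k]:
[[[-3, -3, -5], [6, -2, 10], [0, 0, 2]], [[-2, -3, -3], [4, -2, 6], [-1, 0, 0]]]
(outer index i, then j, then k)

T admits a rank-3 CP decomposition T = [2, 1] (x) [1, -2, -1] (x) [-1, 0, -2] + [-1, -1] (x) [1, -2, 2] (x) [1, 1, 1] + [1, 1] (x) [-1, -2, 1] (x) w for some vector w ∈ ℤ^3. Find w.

w = [0, 2, 0]

Subtract the known terms from T to get the rank-1 residual R = [1, 1] (x) [-1, -2, 1] (x) w, so R[i,j,k] = a[i]·b[j]·w[k]. Pick indices with nonzero a[0]·b[0] = (1)·(-1) = -1. Only the fibre through (0,0,·) is needed: R[0,0,:] = T[0,0,:] − Σₗ aₗ[0]bₗ[0]cₗ = [-3, -3, -5] − (2)·(1)·[-1, 0, -2] − (-1)·(1)·[1, 1, 1] = [0, -2, 0]. Then w[k] = R[0,0,k] / -1 for each k, giving w = [0, -2, 0] / -1 = [0, 2, 0].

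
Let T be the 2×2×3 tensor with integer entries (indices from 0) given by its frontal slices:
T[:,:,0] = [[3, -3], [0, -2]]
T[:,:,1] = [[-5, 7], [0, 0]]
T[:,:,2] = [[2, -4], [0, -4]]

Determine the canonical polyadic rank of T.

3

Lower bound: the mode-3 unfolding of T (rows indexed by k, columns by (i,j) = (0,0), (0,1), (1,0), (1,1)) is [[3, -3, 0, -2], [-5, 7, 0, 0], [2, -4, 0, -4]].
There the 3×3 minor on rows k ∈ {0, 1, 2}, columns (i,j) ∈ {(0,0), (0,1), (1,1)} is det [[3, -3, -2], [-5, 7, 0], [2, -4, -4]] = -36 ≠ 0, so this unfolding has rank ≥ 3; CP rank is at least every unfolding rank, so rank(T) ≥ 3. (Flattening ranks never certify an upper bound on CP rank; for that we must actually write T with 3 rank-1 terms.)
Upper bound: T is a sum of 3 rank-1 terms, T = [0, 1] ⊗ [0, 1] ⊗ [-2, 0, -4] + [1, 0] ⊗ [1, -2] ⊗ [2, -4, 2] + [1, 0] ⊗ [1, 1] ⊗ [1, -1, 0] (written with every a and b primitive with positive leading entry and the scale carried by c; CP decompositions are not unique, and this one is verified by expanding entrywise), so rank(T) ≤ 3.
These bounds meet, so rank(T) = 3.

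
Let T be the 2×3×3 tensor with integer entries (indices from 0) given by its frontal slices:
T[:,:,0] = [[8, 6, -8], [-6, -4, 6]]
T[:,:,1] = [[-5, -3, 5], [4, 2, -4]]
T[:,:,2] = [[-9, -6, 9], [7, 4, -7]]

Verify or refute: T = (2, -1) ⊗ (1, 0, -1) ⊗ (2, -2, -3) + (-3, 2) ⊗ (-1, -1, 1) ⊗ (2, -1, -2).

Reconstruct entry (0,0,0) from the claimed factors: Σₗ aₗ[0]bₗ[0]cₗ[0] = (2)·(1)·(2) + (-3)·(-1)·(2) = 10, but T[0,0,0] = 8. The claim is false.

No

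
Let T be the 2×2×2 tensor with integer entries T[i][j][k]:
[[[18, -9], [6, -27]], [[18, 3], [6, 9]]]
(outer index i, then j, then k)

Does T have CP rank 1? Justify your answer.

No

The mode-3 unfolding of T (rows indexed by k, columns by (i,j) = (0,0), (0,1), (1,0), (1,1)) is [[18, 6, 18, 6], [-9, -27, 3, 9]].
There the 2×2 minor on rows k ∈ {0, 1}, columns (i,j) ∈ {(0,0), (0,1)} is det [[18, 6], [-9, -27]] = -432 ≠ 0, so this unfolding has rank ≥ 2; CP rank is at least every unfolding rank, so rank(T) ≥ 2.
In particular rank(T) ≥ 2 > 1, so T is not rank-1.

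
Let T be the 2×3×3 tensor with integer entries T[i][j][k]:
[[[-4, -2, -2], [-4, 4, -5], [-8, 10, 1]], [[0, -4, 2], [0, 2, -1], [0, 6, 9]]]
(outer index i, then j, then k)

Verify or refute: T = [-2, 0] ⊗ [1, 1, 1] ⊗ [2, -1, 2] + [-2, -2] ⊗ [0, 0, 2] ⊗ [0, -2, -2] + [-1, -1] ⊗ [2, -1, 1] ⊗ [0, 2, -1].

Reconstruct entry (0,2,0) from the claimed factors: Σₗ aₗ[0]bₗ[2]cₗ[0] = (-2)·(1)·(2) + (-2)·(2)·(0) + (-1)·(1)·(0) = -4, but T[0,2,0] = -8. The claim is false.

No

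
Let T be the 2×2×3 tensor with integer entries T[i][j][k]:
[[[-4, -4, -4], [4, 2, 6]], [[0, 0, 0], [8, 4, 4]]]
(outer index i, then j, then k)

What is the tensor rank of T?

Lower bound: the mode-3 unfolding of T (rows indexed by k, columns by (i,j) = (0,0), (0,1), (1,0), (1,1)) is [[-4, 4, 0, 8], [-4, 2, 0, 4], [-4, 6, 0, 4]].
There the 3×3 minor on rows k ∈ {0, 1, 2}, columns (i,j) ∈ {(0,0), (0,1), (1,1)} is det [[-4, 4, 8], [-4, 2, 4], [-4, 6, 4]] = -64 ≠ 0, so this unfolding has rank ≥ 3; CP rank is at least every unfolding rank, so rank(T) ≥ 3. (Unfolding ranks only ever bound the CP rank from below — rank(T) can be strictly larger than all of them — so the matching upper bound has to come from an explicit 3-term decomposition.)
Upper bound: T is a sum of 3 rank-1 terms, T = [1, 0] ⊗ [1, -2] ⊗ [4, 4, 0] + [1, 0] ⊗ [1, -1] ⊗ [-8, -8, -4] + [1, 2] ⊗ [0, 1] ⊗ [4, 2, 2] (one valid choice — decompositions are not unique — normalised so each a, b is primitive with positive first nonzero entry; check it by expanding all entries), so rank(T) ≤ 3.
These bounds meet, so rank(T) = 3.

3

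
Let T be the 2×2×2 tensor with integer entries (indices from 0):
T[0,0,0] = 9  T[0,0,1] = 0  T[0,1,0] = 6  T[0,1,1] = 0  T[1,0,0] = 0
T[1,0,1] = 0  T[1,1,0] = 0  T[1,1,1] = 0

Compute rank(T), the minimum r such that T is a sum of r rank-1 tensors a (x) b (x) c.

1

Lower bound: T ≠ 0 (e.g. T[0,0,0] = 9), so rank(T) ≥ 1.
Upper bound: if T = a (x) b (x) c then every fibre of T is a multiple of the corresponding factor, so read the factors off the fibres through the nonzero entry T[0,0,0] = 9.
The mode-1 fibre T[:,0,0] = [9, 0] gives a = (1, 0) (primitive direction); the mode-2 fibre T[0,:,0] = [9, 6] gives b = (3, 2); then c[k] = T[0,0,k] / (a[0]·b[0]) = [9, 0] / 3 = (3, 0).
Expanding (1, 0) (x) (3, 2) (x) (3, 0) reproduces all 8 entries of T, so T = (1, 0) (x) (3, 2) (x) (3, 0) and rank(T) ≤ 1.
These bounds meet, so rank(T) = 1.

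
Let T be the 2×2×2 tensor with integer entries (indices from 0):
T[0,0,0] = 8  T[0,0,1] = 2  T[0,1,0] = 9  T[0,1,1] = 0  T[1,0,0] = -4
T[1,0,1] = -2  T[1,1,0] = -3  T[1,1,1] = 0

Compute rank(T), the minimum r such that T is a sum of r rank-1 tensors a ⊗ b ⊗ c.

2

Lower bound: the mode-2 unfolding of T (rows indexed by j, columns by (i,k) = (0,0), (0,1), (1,0), (1,1)) is [[8, 2, -4, -2], [9, 0, -3, 0]].
There the 2×2 minor on rows j ∈ {0, 1}, columns (i,k) ∈ {(0,0), (0,1)} is det [[8, 2], [9, 0]] = -18 ≠ 0, so this unfolding has rank ≥ 2; CP rank is at least every unfolding rank, so rank(T) ≥ 2. (This is only a lower bound: in general the CP rank may exceed every unfolding rank, so we still need to exhibit 2 rank-1 terms summing to T.)
Upper bound — finding two terms. Write S_k = T[:,:,k] for the frontal slices: S₀ = [[8, 9], [-4, -3]], S₁ = [[2, 0], [-2, 0]].
If T = a₁ ⊗ b₁ ⊗ c₁ + a₂ ⊗ b₂ ⊗ c₂ then each S_k = c₁[k]·a₁b₁ᵀ + c₂[k]·a₂b₂ᵀ. S₀ and S₁ are linearly independent, so a₁b₁ᵀ and a₂b₂ᵀ must span the same plane of matrices: they are the rank-1 matrices of the form x·S₀ + y·S₁.
det(x·S₀ + y·S₁) is 12·x² + 12·xy = 12·(x + y)(x), vanishing at (x:y) = (1:-1) and (0:1).
M₁ = S₀ − S₁ = [[6, 9], [-2, -3]] = [3, -1][2, 3]ᵀ and M₂ = S₁ = [[2, 0], [-2, 0]] = 2·[1, -1][1, 0]ᵀ, so take a₁ = [3, -1], b₁ = [2, 3], a₂ = [1, -1], b₂ = [1, 0].
Each slice is an integer combination of E₁ = a₁b₁ᵀ and E₂ = a₂b₂ᵀ: S₀ = E₁ + 2·E₂, S₁ = 2·E₂; reading off coefficients, c₁ = [1, 0] and c₂ = [2, 2].
Hence T = [3, -1] ⊗ [2, 3] ⊗ [1, 0] + [1, -1] ⊗ [1, 0] ⊗ [2, 2], so rank(T) ≤ 2.
These bounds meet, so rank(T) = 2.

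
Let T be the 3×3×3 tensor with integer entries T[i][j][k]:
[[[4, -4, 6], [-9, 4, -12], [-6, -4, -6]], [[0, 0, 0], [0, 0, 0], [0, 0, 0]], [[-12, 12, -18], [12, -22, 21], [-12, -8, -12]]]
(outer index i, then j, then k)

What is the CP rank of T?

2

Lower bound: the mode-1 unfolding of T (rows indexed by i, columns by (j,k) = (0,0), (0,1), (0,2), (1,0), (1,1), (1,2), (2,0), (2,1), (2,2)) is [[4, -4, 6, -9, 4, -12, -6, -4, -6], [0, 0, 0, 0, 0, 0, 0, 0, 0], [-12, 12, -18, 12, -22, 21, -12, -8, -12]].
There the 2×2 minor on rows i ∈ {0, 2}, columns (j,k) ∈ {(0,0), (1,0)} is det [[4, -9], [-12, 12]] = -60 ≠ 0, so this unfolding has rank ≥ 2; CP rank is at least every unfolding rank, so rank(T) ≥ 2. (Flattening ranks never certify an upper bound on CP rank; for that we must actually write T with 2 rank-1 terms.)
Upper bound — finding two terms. Write S_k = T[:,:,k] for the frontal slices: S₀ = [[4, -9, -6], [0, 0, 0], [-12, 12, -12]], S₁ = [[-4, 4, -4], [0, 0, 0], [12, -22, -8]], S₂ = [[6, -12, -6], [0, 0, 0], [-18, 21, -12]].
If T = a₁ ⊗ b₁ ⊗ c₁ + a₂ ⊗ b₂ ⊗ c₂ then each S_k = c₁[k]·a₁b₁ᵀ + c₂[k]·a₂b₂ᵀ. S₀ and S₁ are linearly independent, so a₁b₁ᵀ and a₂b₂ᵀ must span the same plane of matrices: they are the rank-1 matrices of the form x·S₀ + y·S₁.
The 2×2 minor of x·S₀ + y·S₁ on rows {0,2}, columns {0,1} is −60·x² + 20·xy + 40·y² = (-20)·(3·x + 2·y)(x − y), vanishing at (x:y) = (2:-3) and (1:1).
M₁ = 2·S₀ − 3·S₁ = [[20, -30, 0], [0, 0, 0], [-60, 90, 0]] = 10·(1, 0, -3)(2, -3, 0)ᵀ and M₂ = S₀ + S₁ = [[0, -5, -10], [0, 0, 0], [0, -10, -20]] = (-5)·(1, 0, 2)(0, 1, 2)ᵀ, so take a₁ = (1, 0, -3), b₁ = (2, -3, 0), a₂ = (1, 0, 2), b₂ = (0, 1, 2).
Each slice is an integer combination of E₁ = a₁b₁ᵀ and E₂ = a₂b₂ᵀ: S₀ = 2·E₁ − 3·E₂, S₁ = −2·E₁ − 2·E₂, S₂ = 3·E₁ − 3·E₂; reading off coefficients, c₁ = (2, -2, 3) and c₂ = (-3, -2, -3).
Hence T = (1, 0, -3) ⊗ (2, -3, 0) ⊗ (2, -2, 3) + (1, 0, 2) ⊗ (0, 1, 2) ⊗ (-3, -2, -3), so rank(T) ≤ 2.
These bounds meet, so rank(T) = 2.
Check entry T[2,2,0] = -12: (-3)·(0)·(2) + (2)·(2)·(-3) = -12.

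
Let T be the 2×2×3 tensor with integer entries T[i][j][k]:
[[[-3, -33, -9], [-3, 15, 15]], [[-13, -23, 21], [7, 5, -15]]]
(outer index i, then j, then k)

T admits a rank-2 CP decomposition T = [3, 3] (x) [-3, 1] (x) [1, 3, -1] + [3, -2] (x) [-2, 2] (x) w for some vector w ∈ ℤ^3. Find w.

Subtract the known terms from T to get the rank-1 residual R = [3, -2] (x) [-2, 2] (x) w, so R[i,j,k] = a[i]·b[j]·w[k]. Pick indices with nonzero a[0]·b[0] = (3)·(-2) = -6. Only the fibre through (0,0,·) is needed: R[0,0,:] = T[0,0,:] − Σₗ aₗ[0]bₗ[0]cₗ = [-3, -33, -9] − (3)·(-3)·[1, 3, -1] = [6, -6, -18]. Then w[k] = R[0,0,k] / -6 for each k, giving w = [6, -6, -18] / -6 = [-1, 1, 3].

w = [-1, 1, 3]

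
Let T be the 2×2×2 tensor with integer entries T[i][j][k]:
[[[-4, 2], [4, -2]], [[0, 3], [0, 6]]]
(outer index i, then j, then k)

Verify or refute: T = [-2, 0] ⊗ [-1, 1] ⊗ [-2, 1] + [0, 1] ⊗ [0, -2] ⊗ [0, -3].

Reconstruct entry (1,0,1) from the claimed factors: Σₗ aₗ[1]bₗ[0]cₗ[1] = (0)·(-1)·(1) + (1)·(0)·(-3) = 0, but T[1,0,1] = 3. The claim is false.

No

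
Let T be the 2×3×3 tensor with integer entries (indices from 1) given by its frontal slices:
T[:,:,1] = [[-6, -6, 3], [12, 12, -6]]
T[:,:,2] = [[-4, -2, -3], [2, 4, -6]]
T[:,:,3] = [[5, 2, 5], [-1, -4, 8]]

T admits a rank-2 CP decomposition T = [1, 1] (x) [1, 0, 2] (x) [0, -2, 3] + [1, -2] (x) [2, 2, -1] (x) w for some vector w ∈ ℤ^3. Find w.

w = [-3, -1, 1]

Subtract the known terms from T to get the rank-1 residual R = [1, -2] (x) [2, 2, -1] (x) w, so R[i,j,k] = a[i]·b[j]·w[k]. Pick indices with nonzero a[1]·b[1] = (1)·(2) = 2. Only the fibre through (1,1,·) is needed: R[1,1,:] = T[1,1,:] − Σₗ aₗ[1]bₗ[1]cₗ = [-6, -4, 5] − (1)·(1)·[0, -2, 3] = [-6, -2, 2]. Then w[k] = R[1,1,k] / 2 for each k, giving w = [-6, -2, 2] / 2 = [-3, -1, 1].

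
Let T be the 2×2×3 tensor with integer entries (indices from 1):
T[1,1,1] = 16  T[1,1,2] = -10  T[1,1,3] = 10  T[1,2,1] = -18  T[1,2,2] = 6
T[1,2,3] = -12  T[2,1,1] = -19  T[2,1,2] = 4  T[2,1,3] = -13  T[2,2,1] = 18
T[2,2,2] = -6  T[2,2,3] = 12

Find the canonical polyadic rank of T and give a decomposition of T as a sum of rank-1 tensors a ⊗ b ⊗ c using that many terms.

rank(T) = 2

Lower bound: the mode-2 unfolding of T (rows indexed by j, columns by (i,k) = (1,1), (1,2), (1,3), (2,1), (2,2), (2,3)) is [[16, -10, 10, -19, 4, -13], [-18, 6, -12, 18, -6, 12]].
There the 2×2 minor on rows j ∈ {1, 2}, columns (i,k) ∈ {(1,1), (1,2)} is det [[16, -10], [-18, 6]] = -84 ≠ 0, so this unfolding has rank ≥ 2; CP rank is at least every unfolding rank, so rank(T) ≥ 2. (Flattening ranks never certify an upper bound on CP rank; for that we must actually write T with 2 rank-1 terms.)
Upper bound — finding two terms. Write S_k = T[:,:,k] for the frontal slices: S₁ = [[16, -18], [-19, 18]], S₂ = [[-10, 6], [4, -6]], S₃ = [[10, -12], [-13, 12]].
If T = a₁ ⊗ b₁ ⊗ c₁ + a₂ ⊗ b₂ ⊗ c₂ then each S_k = c₁[k]·a₁b₁ᵀ + c₂[k]·a₂b₂ᵀ. S₁ and S₂ are linearly independent, so a₁b₁ᵀ and a₂b₂ᵀ must span the same plane of matrices: they are the rank-1 matrices of the form x·S₁ + y·S₂.
det(x·S₁ + y·S₂) is −54·x² − 90·xy + 36·y² = (-18)·(x + 2·y)(3·x − y), vanishing at (x:y) = (2:-1) and (1:3).
M₁ = 2·S₁ − S₂ = [[42, -42], [-42, 42]] = 42·[1, -1][1, -1]ᵀ and M₂ = S₁ + 3·S₂ = [[-14, 0], [-7, 0]] = (-7)·[2, 1][1, 0]ᵀ, so take a₁ = [1, -1], b₁ = [1, -1], a₂ = [2, 1], b₂ = [1, 0].
Each slice is an integer combination of E₁ = a₁b₁ᵀ and E₂ = a₂b₂ᵀ: S₁ = 18·E₁ − E₂, S₂ = −6·E₁ − 2·E₂, S₃ = 12·E₁ − E₂; reading off coefficients, c₁ = [18, -6, 12] and c₂ = [-1, -2, -1].
Hence T = [1, -1] ⊗ [1, -1] ⊗ [18, -6, 12] + [2, 1] ⊗ [1, 0] ⊗ [-1, -2, -1], so rank(T) ≤ 2.
These bounds meet, so rank(T) = 2.
Check entry T[2,2,2] = -6: (-1)·(-1)·(-6) + (1)·(0)·(-2) = -6.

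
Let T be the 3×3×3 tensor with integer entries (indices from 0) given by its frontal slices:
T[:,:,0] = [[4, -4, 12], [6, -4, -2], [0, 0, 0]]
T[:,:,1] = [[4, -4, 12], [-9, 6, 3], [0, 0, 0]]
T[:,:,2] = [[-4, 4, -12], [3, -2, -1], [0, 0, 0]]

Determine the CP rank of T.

2

Lower bound: the mode-3 unfolding of T (rows indexed by k, columns by (i,j) = (0,0), (0,1), (0,2), (1,0), (1,1), (1,2), (2,0), (2,1), (2,2)) is [[4, -4, 12, 6, -4, -2, 0, 0, 0], [4, -4, 12, -9, 6, 3, 0, 0, 0], [-4, 4, -12, 3, -2, -1, 0, 0, 0]].
There the 2×2 minor on rows k ∈ {0, 1}, columns (i,j) ∈ {(0,0), (1,0)} is det [[4, 6], [4, -9]] = -60 ≠ 0, so this unfolding has rank ≥ 2; CP rank is at least every unfolding rank, so rank(T) ≥ 2. (This is only a lower bound: in general the CP rank may exceed every unfolding rank, so we still need to exhibit 2 rank-1 terms summing to T.)
Upper bound — finding two terms. Write S_k = T[:,:,k] for the frontal slices: S₀ = [[4, -4, 12], [6, -4, -2], [0, 0, 0]], S₁ = [[4, -4, 12], [-9, 6, 3], [0, 0, 0]], S₂ = [[-4, 4, -12], [3, -2, -1], [0, 0, 0]].
If T = a₁ ⊗ b₁ ⊗ c₁ + a₂ ⊗ b₂ ⊗ c₂ then each S_k = c₁[k]·a₁b₁ᵀ + c₂[k]·a₂b₂ᵀ. S₀ and S₁ are linearly independent, so a₁b₁ᵀ and a₂b₂ᵀ must span the same plane of matrices: they are the rank-1 matrices of the form x·S₀ + y·S₁.
The 2×2 minor of x·S₀ + y·S₁ on rows {0,1}, columns {0,1} is 8·x² − 4·xy − 12·y² = 4·(2·x − 3·y)(x + y), vanishing at (x:y) = (3:2) and (1:-1).
M₁ = 3·S₀ + 2·S₁ = [[20, -20, 60], [0, 0, 0], [0, 0, 0]] = 20·[1, 0, 0][1, -1, 3]ᵀ and M₂ = S₀ − S₁ = [[0, 0, 0], [15, -10, -5], [0, 0, 0]] = 5·[0, 1, 0][3, -2, -1]ᵀ, so take a₁ = [1, 0, 0], b₁ = [1, -1, 3], a₂ = [0, 1, 0], b₂ = [3, -2, -1].
Each slice is an integer combination of E₁ = a₁b₁ᵀ and E₂ = a₂b₂ᵀ: S₀ = 4·E₁ + 2·E₂, S₁ = 4·E₁ − 3·E₂, S₂ = −4·E₁ + E₂; reading off coefficients, c₁ = [4, 4, -4] and c₂ = [2, -3, 1].
Hence T = [1, 0, 0] ⊗ [1, -1, 3] ⊗ [4, 4, -4] + [0, 1, 0] ⊗ [3, -2, -1] ⊗ [2, -3, 1], so rank(T) ≤ 2.
These bounds meet, so rank(T) = 2.
Check entry T[0,0,0] = 4: (1)·(1)·(4) + (0)·(3)·(2) = 4.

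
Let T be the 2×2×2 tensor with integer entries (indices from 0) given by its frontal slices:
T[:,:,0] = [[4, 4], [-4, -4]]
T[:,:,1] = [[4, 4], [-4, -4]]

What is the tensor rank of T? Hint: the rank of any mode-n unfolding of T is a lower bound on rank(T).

Lower bound: T ≠ 0 (e.g. T[0,0,0] = 4), so rank(T) ≥ 1.
Upper bound: if T = a ⊗ b ⊗ c then every fibre of T is a multiple of the corresponding factor, so read the factors off the fibres through the nonzero entry T[0,0,0] = 4.
The mode-1 fibre T[:,0,0] = [4, -4] gives a = [1, -1] (primitive direction); the mode-2 fibre T[0,:,0] = [4, 4] gives b = [1, 1]; then c[k] = T[0,0,k] / (a[0]·b[0]) = [4, 4] / 1 = [4, 4].
Expanding [1, -1] ⊗ [1, 1] ⊗ [4, 4] reproduces all 8 entries of T, so T = [1, -1] ⊗ [1, 1] ⊗ [4, 4] and rank(T) ≤ 1.
These bounds meet, so rank(T) = 1.

1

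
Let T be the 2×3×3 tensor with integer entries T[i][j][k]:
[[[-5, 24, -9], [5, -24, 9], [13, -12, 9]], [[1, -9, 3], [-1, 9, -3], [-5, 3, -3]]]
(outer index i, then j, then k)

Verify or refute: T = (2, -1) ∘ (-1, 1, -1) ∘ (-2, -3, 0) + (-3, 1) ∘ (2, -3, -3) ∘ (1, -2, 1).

No

Reconstruct entry (0,0,0) from the claimed factors: Σₗ aₗ[0]bₗ[0]cₗ[0] = (2)·(-1)·(-2) + (-3)·(2)·(1) = -2, but T[0,0,0] = -5. The claim is false.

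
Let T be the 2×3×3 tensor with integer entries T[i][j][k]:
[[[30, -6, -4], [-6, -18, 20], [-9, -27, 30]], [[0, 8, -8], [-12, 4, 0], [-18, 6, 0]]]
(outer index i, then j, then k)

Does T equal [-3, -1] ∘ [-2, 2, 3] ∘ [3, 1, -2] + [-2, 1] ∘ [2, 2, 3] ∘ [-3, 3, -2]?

Yes

Reconstruct entrywise from the claimed factors. For example, T[1,1,2] = 0 and Σₗ aₗ[1]bₗ[1]cₗ[2] = (-1)·(2)·(-2) + (1)·(2)·(-2) = 0; checking all 18 entries, every one matches. The claim holds.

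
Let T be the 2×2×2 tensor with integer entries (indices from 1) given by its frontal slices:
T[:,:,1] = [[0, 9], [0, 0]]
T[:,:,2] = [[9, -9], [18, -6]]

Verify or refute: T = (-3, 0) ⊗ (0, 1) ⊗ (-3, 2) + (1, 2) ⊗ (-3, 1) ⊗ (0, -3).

Reconstruct entrywise from the claimed factors. For example, T[2,2,1] = 0 and Σₗ aₗ[2]bₗ[2]cₗ[1] = (0)·(1)·(-3) + (2)·(1)·(0) = 0; checking all 8 entries, every one matches. The claim holds.

Yes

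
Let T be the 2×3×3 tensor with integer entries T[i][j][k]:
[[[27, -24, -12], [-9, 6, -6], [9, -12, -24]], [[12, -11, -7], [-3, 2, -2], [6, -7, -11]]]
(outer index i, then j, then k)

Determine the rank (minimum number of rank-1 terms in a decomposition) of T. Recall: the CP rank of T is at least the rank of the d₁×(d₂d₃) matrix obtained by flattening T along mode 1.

2

Lower bound: in the mode-3 unfolding of T (rows indexed by k, columns by (i,j)) the 2×2 minor on rows k ∈ {0, 1}, columns (i,j) ∈ {(0,0), (0,1)} is det [[27, -9], [-24, 6]] = -54 ≠ 0, so that unfolding has rank ≥ 2 and hence rank(T) ≥ 2 (CP rank is at least every unfolding rank, though it can be larger).
Upper bound: with S_k = T[:,:,k], the two rank-1 terms a₁b₁ᵀ, a₂b₂ᵀ are the rank-1 members of the pencil x·S₀ + y·S₁.
The 2×2 minor of x·S₀ + y·S₁ on rows {0,1}, columns {0,1} is 27·x² − 45·xy + 18·y² = 9·(3·x − 2·y)(x − y), vanishing at (x:y) = (2:3) and (1:1).
M₁ = 2·S₀ + 3·S₁ = [[-18, 0, -18], [-9, 0, -9]] = (-9)·(2, 1)(1, 0, 1)ᵀ and M₂ = S₀ + S₁ = [[3, -3, -3], [1, -1, -1]] = (3, 1)(1, -1, -1)ᵀ, so take a₁ = (2, 1), b₁ = (1, 0, 1), a₂ = (3, 1), b₂ = (1, -1, -1).
Each slice is an integer combination of E₁ = a₁b₁ᵀ and E₂ = a₂b₂ᵀ: S₀ = 9·E₁ + 3·E₂, S₁ = −9·E₁ − 2·E₂, S₂ = −9·E₁ + 2·E₂; reading off coefficients, c₁ = (9, -9, -9) and c₂ = (3, -2, 2).
Hence T = (2, 1) ∘ (1, 0, 1) ∘ (9, -9, -9) + (3, 1) ∘ (1, -1, -1) ∘ (3, -2, 2), so rank(T) ≤ 2.
These bounds meet, so rank(T) = 2.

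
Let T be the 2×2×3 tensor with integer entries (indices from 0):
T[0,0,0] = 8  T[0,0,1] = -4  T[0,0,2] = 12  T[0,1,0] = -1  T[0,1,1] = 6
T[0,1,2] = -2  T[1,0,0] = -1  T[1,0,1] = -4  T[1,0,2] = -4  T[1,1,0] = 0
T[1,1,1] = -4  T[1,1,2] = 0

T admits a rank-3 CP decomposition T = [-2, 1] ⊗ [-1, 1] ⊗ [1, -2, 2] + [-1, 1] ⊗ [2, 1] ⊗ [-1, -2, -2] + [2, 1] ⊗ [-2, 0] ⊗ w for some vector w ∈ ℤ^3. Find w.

w = [-1, 1, -1]

Subtract the known terms from T to get the rank-1 residual R = [2, 1] ⊗ [-2, 0] ⊗ w, so R[i,j,k] = a[i]·b[j]·w[k]. Pick indices with nonzero a[0]·b[0] = (2)·(-2) = -4. Only the fibre through (0,0,·) is needed: R[0,0,:] = T[0,0,:] − Σₗ aₗ[0]bₗ[0]cₗ = [8, -4, 12] − (-2)·(-1)·[1, -2, 2] − (-1)·(2)·[-1, -2, -2] = [4, -4, 4]. Then w[k] = R[0,0,k] / -4 for each k, giving w = [4, -4, 4] / -4 = [-1, 1, -1].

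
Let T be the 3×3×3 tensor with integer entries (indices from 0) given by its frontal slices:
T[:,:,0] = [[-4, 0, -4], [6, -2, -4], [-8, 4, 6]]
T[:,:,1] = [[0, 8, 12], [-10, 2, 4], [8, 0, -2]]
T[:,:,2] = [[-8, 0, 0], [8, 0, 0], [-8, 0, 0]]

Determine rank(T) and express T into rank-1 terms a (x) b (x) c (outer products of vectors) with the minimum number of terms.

rank(T) = 3

Lower bound: in the mode-1 unfolding of T (rows indexed by i, columns by (j,k)) the 3×3 minor on rows i ∈ {0, 1, 2}, columns (j,k) ∈ {(0,0), (0,1), (0,2)} is det [[-4, 0, -8], [6, -10, 8], [-8, 8, -8]] = 192 ≠ 0, so that unfolding has rank ≥ 3 and hence rank(T) ≥ 3 (CP rank is at least every unfolding rank, though it can be larger).
Upper bound: T is a sum of 3 rank-1 terms, T = [1, -1, 1] (x) [1, 0, 0] (x) [-4, 8, -8] + [2, 0, 1] (x) [1, -1, -1] (x) [-2, -2, 0] + [2, 1, -1] (x) [1, -1, -2] (x) [2, -2, 0] (one valid choice — decompositions are not unique — normalised so each a, b is primitive with positive first nonzero entry; check it by expanding all entries), so rank(T) ≤ 3.
These bounds meet, so rank(T) = 3.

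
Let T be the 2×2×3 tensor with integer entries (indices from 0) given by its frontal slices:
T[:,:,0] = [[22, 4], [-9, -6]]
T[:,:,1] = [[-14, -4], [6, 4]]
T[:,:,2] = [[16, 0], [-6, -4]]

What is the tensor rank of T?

Lower bound: the mode-2 unfolding of T (rows indexed by j, columns by (i,k) = (0,0), (0,1), (0,2), (1,0), (1,1), (1,2)) is [[22, -14, 16, -9, 6, -6], [4, -4, 0, -6, 4, -4]].
There the 2×2 minor on rows j ∈ {0, 1}, columns (i,k) ∈ {(0,0), (0,1)} is det [[22, -14], [4, -4]] = -32 ≠ 0, so this unfolding has rank ≥ 2; CP rank is at least every unfolding rank, so rank(T) ≥ 2. (Unfolding ranks only ever bound the CP rank from below — rank(T) can be strictly larger than all of them — so the matching upper bound has to come from an explicit 2-term decomposition.)
Upper bound — finding two terms. Write S_k = T[:,:,k] for the frontal slices: S₀ = [[22, 4], [-9, -6]], S₁ = [[-14, -4], [6, 4]], S₂ = [[16, 0], [-6, -4]].
If T = a₁ ⊗ b₁ ⊗ c₁ + a₂ ⊗ b₂ ⊗ c₂ then each S_k = c₁[k]·a₁b₁ᵀ + c₂[k]·a₂b₂ᵀ. S₀ and S₁ are linearly independent, so a₁b₁ᵀ and a₂b₂ᵀ must span the same plane of matrices: they are the rank-1 matrices of the form x·S₀ + y·S₁.
det(x·S₀ + y·S₁) is −96·x² + 112·xy − 32·y² = (-16)·(3·x − 2·y)(2·x − y), vanishing at (x:y) = (2:3) and (1:2).
M₁ = 2·S₀ + 3·S₁ = [[2, -4], [0, 0]] = 2·[1, 0][1, -2]ᵀ and M₂ = S₀ + 2·S₁ = [[-6, -4], [3, 2]] = −[2, -1][3, 2]ᵀ, so take a₁ = [1, 0], b₁ = [1, -2], a₂ = [2, -1], b₂ = [3, 2].
Each slice is an integer combination of E₁ = a₁b₁ᵀ and E₂ = a₂b₂ᵀ: S₀ = 4·E₁ + 3·E₂, S₁ = −2·E₁ − 2·E₂, S₂ = 4·E₁ + 2·E₂; reading off coefficients, c₁ = [4, -2, 4] and c₂ = [3, -2, 2].
Hence T = [1, 0] ⊗ [1, -2] ⊗ [4, -2, 4] + [2, -1] ⊗ [3, 2] ⊗ [3, -2, 2], so rank(T) ≤ 2.
These bounds meet, so rank(T) = 2.
Check entry T[1,1,2] = -4: (0)·(-2)·(4) + (-1)·(2)·(2) = -4.

2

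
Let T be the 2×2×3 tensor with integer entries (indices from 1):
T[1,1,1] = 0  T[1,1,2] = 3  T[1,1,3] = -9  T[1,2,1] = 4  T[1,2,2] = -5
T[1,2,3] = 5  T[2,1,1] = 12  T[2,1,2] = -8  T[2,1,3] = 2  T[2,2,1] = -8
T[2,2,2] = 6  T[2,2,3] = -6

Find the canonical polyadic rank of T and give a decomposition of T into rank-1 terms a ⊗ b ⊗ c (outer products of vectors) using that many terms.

Lower bound: in the mode-3 unfolding of T (rows indexed by k, columns by (i,j)) the 3×3 minor on rows k ∈ {1, 2, 3}, columns (i,j) ∈ {(1,1), (1,2), (2,1)} is det [[0, 4, 12], [3, -5, -8], [-9, 5, 2]] = -96 ≠ 0, so that unfolding has rank ≥ 3 and hence rank(T) ≥ 3 (CP rank is at least every unfolding rank, though it can be larger).
Upper bound: T is a sum of 3 rank-1 terms, T = [1, -2] ⊗ [1, -1] ⊗ [-4, 4, -4] + [1, 1] ⊗ [1, 0] ⊗ [4, -2, -4] + [1, 2] ⊗ [1, -1] ⊗ [0, 1, -1] (one valid choice — decompositions are not unique — normalised so each a, b is primitive with positive first nonzero entry; check it by expanding all entries), so rank(T) ≤ 3.
These bounds meet, so rank(T) = 3.

rank(T) = 3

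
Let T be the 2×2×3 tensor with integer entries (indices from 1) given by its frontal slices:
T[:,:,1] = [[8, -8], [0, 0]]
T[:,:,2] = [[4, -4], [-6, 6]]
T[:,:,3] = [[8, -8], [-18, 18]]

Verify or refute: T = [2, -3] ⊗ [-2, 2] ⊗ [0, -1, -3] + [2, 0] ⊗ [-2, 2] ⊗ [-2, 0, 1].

Yes

Reconstruct entrywise from the claimed factors. For example, T[1,2,3] = -8 and Σₗ aₗ[1]bₗ[2]cₗ[3] = (2)·(2)·(-3) + (2)·(2)·(1) = -8; checking all 12 entries, every one matches. The claim holds.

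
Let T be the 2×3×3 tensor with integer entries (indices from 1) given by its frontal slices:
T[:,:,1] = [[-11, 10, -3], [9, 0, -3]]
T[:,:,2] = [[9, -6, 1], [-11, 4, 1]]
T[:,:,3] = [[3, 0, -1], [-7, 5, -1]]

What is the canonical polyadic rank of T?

2

Lower bound: the mode-1 unfolding of T (rows indexed by i, columns by (j,k) = (1,1), (1,2), (1,3), (2,1), (2,2), (2,3), (3,1), (3,2), (3,3)) is [[-11, 9, 3, 10, -6, 0, -3, 1, -1], [9, -11, -7, 0, 4, 5, -3, 1, -1]].
There the 2×2 minor on rows i ∈ {1, 2}, columns (j,k) ∈ {(1,1), (1,2)} is det [[-11, 9], [9, -11]] = 40 ≠ 0, so this unfolding has rank ≥ 2; CP rank is at least every unfolding rank, so rank(T) ≥ 2. (This is only a lower bound: in general the CP rank may exceed every unfolding rank, so we still need to exhibit 2 rank-1 terms summing to T.)
Upper bound — finding two terms. Write S_k = T[:,:,k] for the frontal slices: S₁ = [[-11, 10, -3], [9, 0, -3]], S₂ = [[9, -6, 1], [-11, 4, 1]], S₃ = [[3, 0, -1], [-7, 5, -1]].
If T = a₁ ⊗ b₁ ⊗ c₁ + a₂ ⊗ b₂ ⊗ c₂ then each S_k = c₁[k]·a₁b₁ᵀ + c₂[k]·a₂b₂ᵀ. S₁ and S₂ are linearly independent, so a₁b₁ᵀ and a₂b₂ᵀ must span the same plane of matrices: they are the rank-1 matrices of the form x·S₁ + y·S₂.
The 2×2 minor of x·S₁ + y·S₂ on rows {1,2}, columns {1,2} is −90·x² + 120·xy − 30·y² = (-30)·(3·x − y)(x − y), vanishing at (x:y) = (1:3) and (1:1).
M₁ = S₁ + 3·S₂ = [[16, -8, 0], [-24, 12, 0]] = 4·[2, -3][2, -1, 0]ᵀ and M₂ = S₁ + S₂ = [[-2, 4, -2], [-2, 4, -2]] = (-2)·[1, 1][1, -2, 1]ᵀ, so take a₁ = [2, -3], b₁ = [2, -1, 0], a₂ = [1, 1], b₂ = [1, -2, 1].
Each slice is an integer combination of E₁ = a₁b₁ᵀ and E₂ = a₂b₂ᵀ: S₁ = −2·E₁ − 3·E₂, S₂ = 2·E₁ + E₂, S₃ = E₁ − E₂; reading off coefficients, c₁ = [-2, 2, 1] and c₂ = [-3, 1, -1].
Hence T = [2, -3] ⊗ [2, -1, 0] ⊗ [-2, 2, 1] + [1, 1] ⊗ [1, -2, 1] ⊗ [-3, 1, -1], so rank(T) ≤ 2.
These bounds meet, so rank(T) = 2.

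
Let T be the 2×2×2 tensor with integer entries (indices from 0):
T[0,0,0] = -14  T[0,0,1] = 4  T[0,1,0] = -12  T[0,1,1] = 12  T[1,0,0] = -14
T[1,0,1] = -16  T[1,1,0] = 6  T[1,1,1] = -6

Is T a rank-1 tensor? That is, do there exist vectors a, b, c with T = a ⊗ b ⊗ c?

No

The mode-1 unfolding of T (rows indexed by i, columns by (j,k) = (0,0), (0,1), (1,0), (1,1)) is [[-14, 4, -12, 12], [-14, -16, 6, -6]].
There the 2×2 minor on rows i ∈ {0, 1}, columns (j,k) ∈ {(0,0), (0,1)} is det [[-14, 4], [-14, -16]] = 280 ≠ 0, so this unfolding has rank ≥ 2; CP rank is at least every unfolding rank, so rank(T) ≥ 2.
In particular rank(T) ≥ 2 > 1, so T is not rank-1.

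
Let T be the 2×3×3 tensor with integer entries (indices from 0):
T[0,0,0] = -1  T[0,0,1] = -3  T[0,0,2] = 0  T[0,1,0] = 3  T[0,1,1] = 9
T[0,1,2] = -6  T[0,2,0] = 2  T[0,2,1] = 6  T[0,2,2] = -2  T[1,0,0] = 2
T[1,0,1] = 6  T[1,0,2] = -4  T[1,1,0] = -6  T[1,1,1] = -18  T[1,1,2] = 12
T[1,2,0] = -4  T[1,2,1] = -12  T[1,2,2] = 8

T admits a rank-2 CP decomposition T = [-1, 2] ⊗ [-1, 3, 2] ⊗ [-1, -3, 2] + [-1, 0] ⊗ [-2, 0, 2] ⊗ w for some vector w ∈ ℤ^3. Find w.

Subtract the known terms from T to get the rank-1 residual R = [-1, 0] ⊗ [-2, 0, 2] ⊗ w, so R[i,j,k] = a[i]·b[j]·w[k]. Pick indices with nonzero a[0]·b[0] = (-1)·(-2) = 2. Only the fibre through (0,0,·) is needed: R[0,0,:] = T[0,0,:] − Σₗ aₗ[0]bₗ[0]cₗ = [-1, -3, 0] − (-1)·(-1)·[-1, -3, 2] = [0, 0, -2]. Then w[k] = R[0,0,k] / 2 for each k, giving w = [0, 0, -2] / 2 = [0, 0, -1].

w = [0, 0, -1]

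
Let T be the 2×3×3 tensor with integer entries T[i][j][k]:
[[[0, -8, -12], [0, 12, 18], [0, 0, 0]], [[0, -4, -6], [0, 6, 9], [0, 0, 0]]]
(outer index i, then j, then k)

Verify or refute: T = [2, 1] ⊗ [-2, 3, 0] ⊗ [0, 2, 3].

Reconstruct entrywise from the claimed factors. For example, T[0,0,1] = -8 and Σₗ aₗ[0]bₗ[0]cₗ[1] = (2)·(-2)·(2) = -8; checking all 18 entries, every one matches. The claim holds.

Yes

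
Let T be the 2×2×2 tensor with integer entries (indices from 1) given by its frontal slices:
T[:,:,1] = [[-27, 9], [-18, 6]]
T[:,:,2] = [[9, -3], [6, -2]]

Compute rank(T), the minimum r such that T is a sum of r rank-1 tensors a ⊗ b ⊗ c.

1

Lower bound: T ≠ 0 (e.g. T[1,1,1] = -27), so rank(T) ≥ 1.
Upper bound: if T = a ⊗ b ⊗ c then every fibre of T is a multiple of the corresponding factor, so read the factors off the fibres through the nonzero entry T[1,1,1] = -27.
The mode-1 fibre T[:,1,1] = [-27, -18] gives a = (3, 2) (primitive direction); the mode-2 fibre T[1,:,1] = [-27, 9] gives b = (3, -1); then c[k] = T[1,1,k] / (a[1]·b[1]) = [-27, 9] / 9 = (-3, 1).
Expanding (3, 2) ⊗ (3, -1) ⊗ (-3, 1) reproduces all 8 entries of T, so T = (3, 2) ⊗ (3, -1) ⊗ (-3, 1) and rank(T) ≤ 1.
These bounds meet, so rank(T) = 1.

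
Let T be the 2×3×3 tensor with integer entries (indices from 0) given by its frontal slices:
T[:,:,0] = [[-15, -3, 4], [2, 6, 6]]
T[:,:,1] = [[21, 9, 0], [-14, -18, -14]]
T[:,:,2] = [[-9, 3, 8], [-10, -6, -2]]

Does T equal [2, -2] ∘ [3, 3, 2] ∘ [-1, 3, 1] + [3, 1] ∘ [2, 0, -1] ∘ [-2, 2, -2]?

No

Reconstruct entry (0,0,0) from the claimed factors: Σₗ aₗ[0]bₗ[0]cₗ[0] = (2)·(3)·(-1) + (3)·(2)·(-2) = -18, but T[0,0,0] = -15. The claim is false.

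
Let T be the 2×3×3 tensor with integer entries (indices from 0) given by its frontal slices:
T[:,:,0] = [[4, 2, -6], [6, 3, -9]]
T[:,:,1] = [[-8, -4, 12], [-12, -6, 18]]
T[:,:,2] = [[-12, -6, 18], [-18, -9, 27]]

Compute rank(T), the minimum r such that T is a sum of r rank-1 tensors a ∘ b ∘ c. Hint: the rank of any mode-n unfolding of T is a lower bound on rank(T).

1

Lower bound: T ≠ 0 (e.g. T[0,0,0] = 4), so rank(T) ≥ 1.
Upper bound: if T = a ∘ b ∘ c then every fibre of T is a multiple of the corresponding factor, so read the factors off the fibres through the nonzero entry T[0,0,0] = 4.
The mode-1 fibre T[:,0,0] = [4, 6] gives a = [2, 3] (primitive direction); the mode-2 fibre T[0,:,0] = [4, 2, -6] gives b = [2, 1, -3]; then c[k] = T[0,0,k] / (a[0]·b[0]) = [4, -8, -12] / 4 = [1, -2, -3].
Expanding [2, 3] ∘ [2, 1, -3] ∘ [1, -2, -3] reproduces all 18 entries of T, so T = [2, 3] ∘ [2, 1, -3] ∘ [1, -2, -3] and rank(T) ≤ 1.
These bounds meet, so rank(T) = 1.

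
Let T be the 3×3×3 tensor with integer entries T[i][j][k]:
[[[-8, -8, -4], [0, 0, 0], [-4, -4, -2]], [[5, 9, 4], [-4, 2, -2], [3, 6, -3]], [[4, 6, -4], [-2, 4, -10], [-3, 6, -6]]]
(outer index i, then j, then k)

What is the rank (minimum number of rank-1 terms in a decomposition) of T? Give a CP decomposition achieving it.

rank(T) = 3

Lower bound: the mode-2 unfolding of T (rows indexed by j, columns by (i,k) = (0,0), (0,1), (0,2), (1,0), (1,1), (1,2), (2,0), (2,1), (2,2)) is [[-8, -8, -4, 5, 9, 4, 4, 6, -4], [0, 0, 0, -4, 2, -2, -2, 4, -10], [-4, -4, -2, 3, 6, -3, -3, 6, -6]].
There the 3×3 minor on rows j ∈ {0, 1, 2}, columns (i,k) ∈ {(0,0), (1,0), (1,1)} is det [[-8, 5, 9], [0, -4, 2], [-4, 3, 6]] = 56 ≠ 0, so this unfolding has rank ≥ 3; CP rank is at least every unfolding rank, so rank(T) ≥ 3. (This is only a lower bound: in general the CP rank may exceed every unfolding rank, so we still need to exhibit 3 rank-1 terms summing to T.)
Upper bound: T is a sum of 3 rank-1 terms, T = [0, 1, -1] (x) [2, 2, -1] (x) [-1, 0, 1] + [0, 1, 2] (x) [1, 2, 2] (x) [-1, 1, -2] + [2, -2, -1] (x) [2, 0, 1] (x) [-2, -2, -1] (written with every a and b primitive with positive leading entry and the scale carried by c; CP decompositions are not unique, and this one is verified by expanding entrywise), so rank(T) ≤ 3.
These bounds meet, so rank(T) = 3.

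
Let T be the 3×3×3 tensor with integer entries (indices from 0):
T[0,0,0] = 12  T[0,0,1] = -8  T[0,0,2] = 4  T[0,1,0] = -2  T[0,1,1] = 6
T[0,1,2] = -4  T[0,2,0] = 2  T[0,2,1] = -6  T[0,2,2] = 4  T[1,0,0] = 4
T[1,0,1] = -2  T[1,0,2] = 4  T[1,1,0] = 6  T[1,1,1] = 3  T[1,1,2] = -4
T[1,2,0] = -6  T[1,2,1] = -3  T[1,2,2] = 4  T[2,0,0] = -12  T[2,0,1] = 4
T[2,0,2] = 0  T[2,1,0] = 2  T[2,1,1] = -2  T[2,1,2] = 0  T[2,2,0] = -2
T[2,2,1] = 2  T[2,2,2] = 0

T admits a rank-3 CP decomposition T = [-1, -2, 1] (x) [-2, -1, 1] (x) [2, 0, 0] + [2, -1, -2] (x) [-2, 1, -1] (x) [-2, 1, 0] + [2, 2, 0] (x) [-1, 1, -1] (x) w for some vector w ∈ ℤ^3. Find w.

w = [0, 2, -2]

Subtract the known terms from T to get the rank-1 residual R = [2, 2, 0] (x) [-1, 1, -1] (x) w, so R[i,j,k] = a[i]·b[j]·w[k]. Pick indices with nonzero a[0]·b[0] = (2)·(-1) = -2. Only the fibre through (0,0,·) is needed: R[0,0,:] = T[0,0,:] − Σₗ aₗ[0]bₗ[0]cₗ = [12, -8, 4] − (-1)·(-2)·[2, 0, 0] − (2)·(-2)·[-2, 1, 0] = [0, -4, 4]. Then w[k] = R[0,0,k] / -2 for each k, giving w = [0, -4, 4] / -2 = [0, 2, -2].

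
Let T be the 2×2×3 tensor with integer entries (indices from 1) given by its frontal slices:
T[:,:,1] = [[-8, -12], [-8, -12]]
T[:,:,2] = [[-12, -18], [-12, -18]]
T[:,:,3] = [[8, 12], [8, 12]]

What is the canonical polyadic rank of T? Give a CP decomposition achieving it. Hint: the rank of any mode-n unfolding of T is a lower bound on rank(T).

Lower bound: T ≠ 0 (e.g. T[1,1,1] = -8), so rank(T) ≥ 1.
Upper bound: the mode-1 fibre T[:,1,1] = [-8, -8] gives a = [1, 1] (primitive direction); the mode-2 fibre T[1,:,1] = [-8, -12] gives b = [2, 3]; then c[k] = T[1,1,k] / (a[1]·b[1]) = [-8, -12, 8] / 2 = [-4, -6, 4].
Expanding [1, 1] (x) [2, 3] (x) [-4, -6, 4] reproduces all 12 entries of T, so T = [1, 1] (x) [2, 3] (x) [-4, -6, 4] and rank(T) ≤ 1.
These bounds meet, so rank(T) = 1.

rank(T) = 1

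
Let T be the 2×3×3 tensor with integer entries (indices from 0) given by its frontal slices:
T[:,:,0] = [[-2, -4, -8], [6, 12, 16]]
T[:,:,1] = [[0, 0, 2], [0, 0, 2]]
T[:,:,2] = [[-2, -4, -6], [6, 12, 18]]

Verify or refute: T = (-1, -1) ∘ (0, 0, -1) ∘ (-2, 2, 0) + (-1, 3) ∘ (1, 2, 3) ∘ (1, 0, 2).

No

Reconstruct entry (0,0,0) from the claimed factors: Σₗ aₗ[0]bₗ[0]cₗ[0] = (-1)·(0)·(-2) + (-1)·(1)·(1) = -1, but T[0,0,0] = -2. The claim is false.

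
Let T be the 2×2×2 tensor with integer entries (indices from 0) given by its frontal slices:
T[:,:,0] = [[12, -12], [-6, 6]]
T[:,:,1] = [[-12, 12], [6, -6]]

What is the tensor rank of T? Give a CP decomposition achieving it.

rank(T) = 1

Lower bound: T ≠ 0 (e.g. T[0,0,0] = 12), so rank(T) ≥ 1.
Upper bound: the mode-1 fibre T[:,0,0] = [12, -6] gives a = [2, -1] (primitive direction); the mode-2 fibre T[0,:,0] = [12, -12] gives b = [1, -1]; then c[k] = T[0,0,k] / (a[0]·b[0]) = [12, -12] / 2 = [6, -6].
Expanding [2, -1] ⊗ [1, -1] ⊗ [6, -6] reproduces all 8 entries of T, so T = [2, -1] ⊗ [1, -1] ⊗ [6, -6] and rank(T) ≤ 1.
These bounds meet, so rank(T) = 1.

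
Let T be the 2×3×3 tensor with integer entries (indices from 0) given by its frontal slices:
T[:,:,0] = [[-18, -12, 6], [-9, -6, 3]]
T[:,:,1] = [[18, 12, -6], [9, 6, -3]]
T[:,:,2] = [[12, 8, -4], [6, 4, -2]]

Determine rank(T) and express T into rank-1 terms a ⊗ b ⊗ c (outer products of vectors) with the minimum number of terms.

rank(T) = 1

Lower bound: T ≠ 0 (e.g. T[0,0,0] = -18), so rank(T) ≥ 1.
Upper bound: if T = a ⊗ b ⊗ c then every fibre of T is a multiple of the corresponding factor, so read the factors off the fibres through the nonzero entry T[0,0,0] = -18.
The mode-1 fibre T[:,0,0] = [-18, -9] gives a = [2, 1] (primitive direction); the mode-2 fibre T[0,:,0] = [-18, -12, 6] gives b = [3, 2, -1]; then c[k] = T[0,0,k] / (a[0]·b[0]) = [-18, 18, 12] / 6 = [-3, 3, 2].
Expanding [2, 1] ⊗ [3, 2, -1] ⊗ [-3, 3, 2] reproduces all 18 entries of T, so T = [2, 1] ⊗ [3, 2, -1] ⊗ [-3, 3, 2] and rank(T) ≤ 1.
These bounds meet, so rank(T) = 1.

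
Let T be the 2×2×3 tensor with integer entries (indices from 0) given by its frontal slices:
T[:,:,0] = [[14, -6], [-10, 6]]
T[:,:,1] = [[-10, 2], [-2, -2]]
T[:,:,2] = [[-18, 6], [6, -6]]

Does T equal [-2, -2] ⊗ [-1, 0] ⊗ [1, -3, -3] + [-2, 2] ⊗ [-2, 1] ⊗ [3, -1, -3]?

Yes

Reconstruct entrywise from the claimed factors. For example, T[1,1,1] = -2 and Σₗ aₗ[1]bₗ[1]cₗ[1] = (-2)·(0)·(-3) + (2)·(1)·(-1) = -2; checking all 12 entries, every one matches. The claim holds.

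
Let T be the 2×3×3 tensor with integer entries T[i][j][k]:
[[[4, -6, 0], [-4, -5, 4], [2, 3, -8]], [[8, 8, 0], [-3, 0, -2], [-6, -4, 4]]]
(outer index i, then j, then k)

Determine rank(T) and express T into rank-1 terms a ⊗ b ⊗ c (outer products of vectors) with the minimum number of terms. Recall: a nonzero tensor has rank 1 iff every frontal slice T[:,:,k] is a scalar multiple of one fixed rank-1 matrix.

rank(T) = 3

Lower bound: the mode-2 unfolding of T (rows indexed by j, columns by (i,k) = (0,0), (0,1), (0,2), (1,0), (1,1), (1,2)) is [[4, -6, 0, 8, 8, 0], [-4, -5, 4, -3, 0, -2], [2, 3, -8, -6, -4, 4]].
There the 3×3 minor on rows j ∈ {0, 1, 2}, columns (i,k) ∈ {(0,0), (0,1), (0,2)} is det [[4, -6, 0], [-4, -5, 4], [2, 3, -8]] = 256 ≠ 0, so this unfolding has rank ≥ 3; CP rank is at least every unfolding rank, so rank(T) ≥ 3. (This is only a lower bound: in general the CP rank may exceed every unfolding rank, so we still need to exhibit 3 rank-1 terms summing to T.)
Upper bound: T is a sum of 3 rank-1 terms, T = [1, 2] ⊗ [2, -1, -1] ⊗ [2, 1, 0] + [2, -1] ⊗ [0, 1, -2] ⊗ [-1, -2, 2] + [2, -1] ⊗ [2, 0, 1] ⊗ [0, -2, 0] (written with every a and b primitive with positive leading entry and the scale carried by c; CP decompositions are not unique, and this one is verified by expanding entrywise), so rank(T) ≤ 3.
These bounds meet, so rank(T) = 3.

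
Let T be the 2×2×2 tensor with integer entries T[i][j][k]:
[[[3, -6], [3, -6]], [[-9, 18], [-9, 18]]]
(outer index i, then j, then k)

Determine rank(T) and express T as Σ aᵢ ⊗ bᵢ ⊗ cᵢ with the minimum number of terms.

rank(T) = 1

Lower bound: T ≠ 0 (e.g. T[0,0,0] = 3), so rank(T) ≥ 1.
Upper bound: if T = a ⊗ b ⊗ c then every fibre of T is a multiple of the corresponding factor, so read the factors off the fibres through the nonzero entry T[0,0,0] = 3.
The mode-1 fibre T[:,0,0] = [3, -9] gives a = [1, -3] (primitive direction); the mode-2 fibre T[0,:,0] = [3, 3] gives b = [1, 1]; then c[k] = T[0,0,k] / (a[0]·b[0]) = [3, -6] / 1 = [3, -6].
Expanding [1, -3] ⊗ [1, 1] ⊗ [3, -6] reproduces all 8 entries of T, so T = [1, -3] ⊗ [1, 1] ⊗ [3, -6] and rank(T) ≤ 1.
These bounds meet, so rank(T) = 1.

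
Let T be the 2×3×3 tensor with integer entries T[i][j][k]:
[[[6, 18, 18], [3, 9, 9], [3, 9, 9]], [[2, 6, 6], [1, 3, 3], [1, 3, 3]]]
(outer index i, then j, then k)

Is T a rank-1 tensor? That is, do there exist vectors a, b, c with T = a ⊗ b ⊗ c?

If T = a ⊗ b ⊗ c then every fibre of T is a multiple of the corresponding factor, so read the factors off the fibres through the nonzero entry T[0,0,0] = 6.
The mode-1 fibre T[:,0,0] = [6, 2] gives a = [3, 1] (primitive direction); the mode-2 fibre T[0,:,0] = [6, 3, 3] gives b = [2, 1, 1]; then c[k] = T[0,0,k] / (a[0]·b[0]) = [6, 18, 18] / 6 = [1, 3, 3].
Expanding [3, 1] ⊗ [2, 1, 1] ⊗ [1, 3, 3] reproduces all 18 entries of T, so T = [3, 1] ⊗ [2, 1, 1] ⊗ [1, 3, 3] and rank(T) ≤ 1.
Equivalently every frontal slice T[:,:,k] is c[k] times the rank-1 matrix [3, 1] ⊗ [2, 1, 1]. So T has rank 1 (it is nonzero).

Yes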